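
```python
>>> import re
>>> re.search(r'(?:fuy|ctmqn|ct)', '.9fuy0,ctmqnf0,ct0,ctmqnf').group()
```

Unlike `match`, `search` isn't anchored — it looks for the pattern anywhere in the string.
The match spans [2:5] → 'fuy'.

'fuy'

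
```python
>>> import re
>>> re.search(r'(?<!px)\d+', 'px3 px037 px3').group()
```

'37'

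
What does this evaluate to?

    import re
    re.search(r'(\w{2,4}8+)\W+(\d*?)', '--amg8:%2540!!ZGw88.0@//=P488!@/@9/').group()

Pattern: 2 to 4 of a word character, then one or more of the literal '8' (captured); then one or more of a non-word character; then zero or more of a digit (lazy) (captured).
The `?` after the quantifier makes it lazy — it takes as little as possible before letting the rest of the pattern try.
`re.search` tries every starting position until one works.
The match spans [2:8] → 'amg8:%'.
Captured: group 1 = 'amg8', group 2 = ''.

'amg8:%'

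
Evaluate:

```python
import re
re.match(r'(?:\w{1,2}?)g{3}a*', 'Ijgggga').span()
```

(0, 5)

With `match`, the pattern is implicitly anchored at the beginning.
The match spans [0:5] → 'Ijggg'.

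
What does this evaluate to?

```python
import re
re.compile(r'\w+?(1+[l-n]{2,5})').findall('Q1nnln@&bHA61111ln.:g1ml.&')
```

Lazy quantifiers expand one character at a time until the remainder of the pattern can match.
Because there's exactly one group, `findall` drops the full match and keeps group 1 from each hit.

['1nnln', '1111ln', '1ml']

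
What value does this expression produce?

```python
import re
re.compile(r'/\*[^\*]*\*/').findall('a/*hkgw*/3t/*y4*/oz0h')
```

['/*hkgw*/', '/*y4*/']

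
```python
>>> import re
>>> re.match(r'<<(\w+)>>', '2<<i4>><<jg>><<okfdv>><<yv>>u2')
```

With `match`, the pattern is implicitly anchored at the beginning.
Here the string doesn't start with a match, so the call returns None.

None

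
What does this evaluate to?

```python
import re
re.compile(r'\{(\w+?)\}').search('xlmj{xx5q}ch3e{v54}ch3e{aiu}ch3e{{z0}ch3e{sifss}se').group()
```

'{xx5q}'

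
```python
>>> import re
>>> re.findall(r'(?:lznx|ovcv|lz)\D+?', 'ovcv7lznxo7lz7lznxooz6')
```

['lznxo', 'lznxo']

Branches in `(...|...)` are attempted left-to-right; the first branch that allows the whole pattern to succeed is taken.
Matches: at [5:10] → 'lznxo'; at [14:19] → 'lznxo'.
`findall` yields the raw match text (2 of them) because the pattern has no groups.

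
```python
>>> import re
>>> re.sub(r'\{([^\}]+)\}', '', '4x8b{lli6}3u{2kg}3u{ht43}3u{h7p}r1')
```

'4x8b3u3u3ur1'

Matches: at [4:10] → '{lli6}'; at [12:17] → '{2kg}'; at [19:25] → '{ht43}'; at [27:32] → '{h7p}'.
`sub` substitutes '' at each match site.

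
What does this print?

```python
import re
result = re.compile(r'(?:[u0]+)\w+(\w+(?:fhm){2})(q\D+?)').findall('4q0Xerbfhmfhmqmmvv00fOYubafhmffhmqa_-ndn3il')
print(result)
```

[('bfhmfhm', 'qm')]

`findall` packs the 2 group values into a tuple for every match.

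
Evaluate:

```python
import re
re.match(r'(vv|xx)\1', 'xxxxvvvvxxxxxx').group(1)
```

`\1` is not a pattern — it's the concrete string captured by group 1, re-applied verbatim.
`match` is anchored at position 0; if the pattern doesn't fit there, it returns None.
The match spans [0:4] → 'xxxx'.
Captured: group 1 = 'xx'.

'xx'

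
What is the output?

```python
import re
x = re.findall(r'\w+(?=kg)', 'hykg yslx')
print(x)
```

The positive lookaround only admits positions where the adjacent text matches; those characters stay outside the span.
Walking the string: at [0:2] → 'hy'.
No capturing groups, so `findall` returns the 1 full match string.

['hy']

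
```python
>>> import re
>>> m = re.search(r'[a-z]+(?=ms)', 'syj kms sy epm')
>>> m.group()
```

'k'

Because the assertion is zero-width, the text it checks is not consumed and won't appear in the result.
Unlike `match`, `search` isn't anchored — it looks for the pattern anywhere in the string.
The match spans [4:5] → 'k'.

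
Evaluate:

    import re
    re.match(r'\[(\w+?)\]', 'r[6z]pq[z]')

With `match`, the pattern is implicitly anchored at the beginning.
Here the string doesn't start with a match, so the call returns None.

None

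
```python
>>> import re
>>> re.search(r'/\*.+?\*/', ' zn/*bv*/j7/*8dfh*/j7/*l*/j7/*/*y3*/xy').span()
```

`search` walks the string left to right and returns the first match it finds.
The match spans [3:9] → '/*bv*/'.

(3, 9)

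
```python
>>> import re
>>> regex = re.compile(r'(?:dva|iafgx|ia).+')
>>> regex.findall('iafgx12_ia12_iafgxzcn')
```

['iafgx12_ia12_iafgxzcn']

Walking the string: at [0:21] → 'iafgx12_ia12_iafgxzcn'.
With no groups in the pattern, `findall` gives back each whole match — 1 here.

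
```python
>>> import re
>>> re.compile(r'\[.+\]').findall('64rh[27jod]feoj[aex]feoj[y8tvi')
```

['[27jod]feoj[aex]']

Scanning left to right: at [4:20] → '[27jod]feoj[aex]'.
No capturing groups, so `findall` returns the 1 full match string.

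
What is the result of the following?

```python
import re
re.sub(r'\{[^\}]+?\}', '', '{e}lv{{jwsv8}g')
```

'lvg'

Matches: at [0:3] → '{e}'; at [5:13] → '{{jwsv8}'.
Each match is replaced by ''.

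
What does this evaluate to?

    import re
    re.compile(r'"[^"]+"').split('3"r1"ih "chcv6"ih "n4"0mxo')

The string is cut at each match, leaving 4 pieces.

['3', 'ih ', 'ih ', '0mxo']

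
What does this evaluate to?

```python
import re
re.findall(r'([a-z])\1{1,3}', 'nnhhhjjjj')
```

['n', 'h', 'j']

`\1` has to match the exact text group 1 already captured.
Scanning left to right: at [0:2] match 'nn', group 1 = 'n'; at [2:5] match 'hhh', group 1 = 'h'; at [5:9] match 'jjjj', group 1 = 'j'.
Because there's exactly one group, `findall` drops the full match and keeps group 1 from each hit.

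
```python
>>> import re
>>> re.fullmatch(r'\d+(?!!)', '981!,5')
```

None

The negative lookahead/lookbehind blocks any match where the forbidden context is present.
For `fullmatch`, every character of the input must be accounted for by the pattern.
Here the string isn't matched end-to-end, so the call returns None.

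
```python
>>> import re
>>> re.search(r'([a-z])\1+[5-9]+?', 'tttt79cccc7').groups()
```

('t',)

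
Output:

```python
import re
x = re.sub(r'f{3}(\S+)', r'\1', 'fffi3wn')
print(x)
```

The pattern matches exactly 3 of a literal 'f'; then one or more of a non-whitespace character (captured).
Matches: at [0:7] → 'fffi3wn'.
The replacement refers to a captured group, so each match is rewritten using its own captured text.

i3wn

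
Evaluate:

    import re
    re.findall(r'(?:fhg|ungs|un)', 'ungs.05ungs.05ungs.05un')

['ungs', 'ungs', 'ungs', 'un']

Branches in `(...|...)` are attempted left-to-right; the first branch that allows the whole pattern to succeed is taken.
No capturing groups, so `findall` returns the 4 full match strings.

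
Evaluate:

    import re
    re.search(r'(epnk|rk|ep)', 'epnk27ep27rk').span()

(0, 4)

`|` is ordered: at each position the engine commits to the first alternative that works.
Unlike `match`, `search` isn't anchored — it looks for the pattern anywhere in the string.
The match spans [0:4] → 'epnk'.
Captured: group 1 = 'epnk'.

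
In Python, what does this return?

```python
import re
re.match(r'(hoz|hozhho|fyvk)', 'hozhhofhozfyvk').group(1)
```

The match spans [0:3] → 'hoz'.
Captured: group 1 = 'hoz'.

'hoz'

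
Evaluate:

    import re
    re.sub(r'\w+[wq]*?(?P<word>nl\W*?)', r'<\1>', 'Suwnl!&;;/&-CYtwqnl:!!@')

'<nl>!&;;/&-<nl>:!!@'

Lazy quantifiers expand one character at a time until the remainder of the pattern can match.
`\1` in the replacement pulls in group 1's text for each match.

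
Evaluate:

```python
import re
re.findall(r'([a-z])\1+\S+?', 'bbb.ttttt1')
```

['b', 't']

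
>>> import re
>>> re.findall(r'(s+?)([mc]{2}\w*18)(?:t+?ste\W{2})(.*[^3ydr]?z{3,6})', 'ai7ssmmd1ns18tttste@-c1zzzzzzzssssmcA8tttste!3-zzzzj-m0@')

[('ss', 'mmd1ns18', 'c1zzzzzzzssssmcA8tttste!3-zzzz')]

Pattern: one or more of a literal 's' (lazy) (captured); then exactly 2 of one of [mc], then zero or more of a word character, then the literal '18' (captured); then one or more of the literal 't' (lazy), then the literal 'ste', then exactly 2 of a non-word character (non-capturing group); then zero or more of any character, then optionally any character except [3ydr], then 3 to 6 of the literal 'z' (captured).
Scanning left to right: at [3:51] match 'ssmmd1ns18tttste@-c1zzzzzzzssssmcA8tttste!3-zzzz', groups = ('ss', 'mmd1ns18', 'c1zzzzzzzssssmcA8tttste!3-zzzz').
3 groups means the one result is a tuple of 3 captured strings — 1 here.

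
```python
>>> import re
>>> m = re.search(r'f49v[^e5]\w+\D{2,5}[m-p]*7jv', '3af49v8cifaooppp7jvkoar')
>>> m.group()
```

'f49v8cifaooppp7jv'

The match spans [2:19] → 'f49v8cifaooppp7jv'.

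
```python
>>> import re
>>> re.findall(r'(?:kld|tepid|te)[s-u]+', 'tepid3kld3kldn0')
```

[]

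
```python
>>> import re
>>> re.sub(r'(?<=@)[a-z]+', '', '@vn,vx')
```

'@,vx'

Lookahead/lookbehind check context without consuming it, so the matched span excludes the asserted characters.
Every occurrence is swapped for ''.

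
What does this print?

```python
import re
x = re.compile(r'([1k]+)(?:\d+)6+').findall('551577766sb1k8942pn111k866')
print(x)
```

['1', '111k']

Pattern: one or more of one of [1k] (captured); then one or more of a digit (non-capturing group); then one or more of a literal '6'.
One capturing group, so `findall` returns just the captured substring from each match — 2 in all.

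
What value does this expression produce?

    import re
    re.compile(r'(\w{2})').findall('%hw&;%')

This matches exactly 2 of a word character (captured).
Matches: at [1:3] match 'hw', group 1 = 'hw'.
With a single group, `findall` returns only what that group captured — 1 item.

['hw']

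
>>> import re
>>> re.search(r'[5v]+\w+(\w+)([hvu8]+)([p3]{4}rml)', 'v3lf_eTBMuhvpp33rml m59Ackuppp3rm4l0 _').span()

(0, 19)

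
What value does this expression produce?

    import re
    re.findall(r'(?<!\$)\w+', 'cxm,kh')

['cxm', 'kh']

`(?!…)`/`(?<!…)` only lets a position through if the neighbouring text does NOT match; no characters are consumed.
Scanning left to right: at [0:3] → 'cxm'; at [4:6] → 'kh'.
No capturing groups, so `findall` returns the 2 full match strings.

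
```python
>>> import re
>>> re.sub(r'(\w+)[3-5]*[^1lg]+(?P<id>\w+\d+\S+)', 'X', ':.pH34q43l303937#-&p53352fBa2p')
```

':.X'

The pattern matches one or more of a word character (captured); then zero or more of a character in [3-5], then one or more of any character except [1lg]; then one or more of a word character, then one or more of a digit, then one or more of a non-whitespace character (captured as 'id').
Matches: at [2:30] → 'pH34q43l303937#-&p53352fBa2p'.
`sub` substitutes 'X' at each match site.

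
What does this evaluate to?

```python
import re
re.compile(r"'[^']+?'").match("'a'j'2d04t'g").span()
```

(0, 3)

`match` is anchored at position 0; if the pattern doesn't fit there, it returns None.
The match spans [0:3] → "'a'".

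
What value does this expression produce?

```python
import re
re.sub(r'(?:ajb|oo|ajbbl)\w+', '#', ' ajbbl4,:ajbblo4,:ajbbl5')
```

Every occurrence is swapped for '#'.

' #,:#,:#'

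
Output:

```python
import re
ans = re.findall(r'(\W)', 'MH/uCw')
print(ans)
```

['/']

Pattern: a non-word character (captured).
One capturing group, so `findall` returns just the captured substring from the one match — 1 in all.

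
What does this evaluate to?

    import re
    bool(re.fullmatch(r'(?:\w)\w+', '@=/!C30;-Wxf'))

False

Pattern: a word character (non-capturing group); then one or more of a word character.
For `fullmatch`, every character of the input must be accounted for by the pattern.
Here the string isn't matched end-to-end, so the call returns None, and `bool(None)` is False.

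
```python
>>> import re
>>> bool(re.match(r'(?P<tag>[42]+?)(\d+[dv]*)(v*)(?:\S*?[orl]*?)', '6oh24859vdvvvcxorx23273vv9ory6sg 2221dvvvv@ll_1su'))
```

False

This matches one or more of one of [42] (lazy) (captured as 'tag'); then one or more of a digit, then zero or more of one of [dv] (captured); then zero or more of a literal 'v' (captured); then zero or more of a non-whitespace character (lazy), then zero or more of one of [orl] (lazy) (non-capturing group).
`match` is anchored at position 0; if the pattern doesn't fit there, it returns None.
Here position 0 doesn't satisfy it, so the call returns None, and `bool(None)` is False.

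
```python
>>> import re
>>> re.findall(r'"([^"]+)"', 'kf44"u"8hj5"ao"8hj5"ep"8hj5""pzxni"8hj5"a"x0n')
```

Matches: at [4:7] match '"u"', group 1 = 'u'; at [11:15] match '"ao"', group 1 = 'ao'; at [19:23] match '"ep"', group 1 = 'ep'; at [28:35] match '"pzxni"', group 1 = 'pzxni'; at [39:42] match '"a"', group 1 = 'a'.
With a single group, `findall` returns only what that group captured — 5 items.

['u', 'ao', 'ep', 'pzxni', 'a']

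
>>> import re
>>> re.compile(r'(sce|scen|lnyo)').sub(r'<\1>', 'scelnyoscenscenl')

'<sce><lnyo><sce>n<sce>nl'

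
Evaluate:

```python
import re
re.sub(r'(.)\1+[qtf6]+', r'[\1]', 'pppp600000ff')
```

'[p][0]'

The backreference `\1` re-matches whatever the first group consumed, character for character.
`\1` in the replacement pulls in group 1's text for each match.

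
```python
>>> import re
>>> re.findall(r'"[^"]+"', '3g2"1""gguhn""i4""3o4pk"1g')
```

['"1"', '"gguhn"', '"i4"', '"3o4pk"']

No capturing groups, so `findall` returns the 4 full match strings.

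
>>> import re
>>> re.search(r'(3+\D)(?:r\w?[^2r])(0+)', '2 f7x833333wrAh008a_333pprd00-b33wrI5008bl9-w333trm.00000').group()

'33333wrAh00'

Pattern: one or more of a literal '3', then a non-digit (captured); then a literal 'r', then optionally a word character, then any character except [2r] (non-capturing group); then one or more of a literal '0' (captured).
Unlike `match`, `search` isn't anchored — it looks for the pattern anywhere in the string.
The match spans [6:17] → '33333wrAh00'.
Captured: group 1 = '33333w', group 2 = '00'.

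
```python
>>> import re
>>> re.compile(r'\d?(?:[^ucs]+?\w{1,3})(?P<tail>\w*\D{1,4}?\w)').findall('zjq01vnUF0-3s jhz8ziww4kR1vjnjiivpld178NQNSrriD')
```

['1vnUF0-3', '8ziww4kR1vjnjiivpld178NQNSrriD']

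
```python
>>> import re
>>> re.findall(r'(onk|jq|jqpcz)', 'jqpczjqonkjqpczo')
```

['jq', 'jq', 'onk', 'jq']

Branches in `(...|...)` are attempted left-to-right; the first branch that allows the whole pattern to succeed is taken.
`findall` collects group 1 from each match (4 total).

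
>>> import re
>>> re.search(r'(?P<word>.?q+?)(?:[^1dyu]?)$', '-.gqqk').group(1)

'gqq'

Pattern: optionally any character, then one or more of the literal 'q' (lazy) (captured as 'word'); then optionally any character except [1dyu] (non-capturing group); then anchored at the end.
`search` walks the string left to right and returns the first match it finds.
The match spans [2:6] → 'gqqk'.
Captured: group 1 = 'gqq'.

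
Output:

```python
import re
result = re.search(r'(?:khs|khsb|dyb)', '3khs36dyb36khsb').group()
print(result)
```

`re.search` scans for the first position where the pattern succeeds.
The match spans [1:4] → 'khs'.

khs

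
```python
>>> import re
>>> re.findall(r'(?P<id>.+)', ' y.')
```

Pattern: one or more of any character (captured as 'id').
Walking the string: at [0:3] match ' y.', group 1 = ' y.'.
One capturing group, so `findall` returns just the captured substring from the one match — 1 in all.

[' y.']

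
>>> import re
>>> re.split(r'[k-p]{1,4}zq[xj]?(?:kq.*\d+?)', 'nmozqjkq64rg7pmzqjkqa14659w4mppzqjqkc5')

Pattern: 1 to 4 of a character in [k-p], then the literal 'zq', then optionally one of [xj]; then the literal 'kq', then zero or more of any character, then one or more of a digit (lazy) (non-capturing group).
Matches to split on: at [0:38] → 'nmozqjkq64rg7pmzqjkqa14659w4mppzqjqkc5'.
`split` removes every match and returns the 2 fragments in between.

['', '']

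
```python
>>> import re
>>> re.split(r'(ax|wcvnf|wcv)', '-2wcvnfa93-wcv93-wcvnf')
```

['-2', 'wcvnf', 'a93-', 'wcv', '93-', 'wcvnf', '']

Branches in `(...|...)` are attempted left-to-right; the first branch that allows the whole pattern to succeed is taken.
With a capturing group present, the delimiter's captured portion is kept in the result list.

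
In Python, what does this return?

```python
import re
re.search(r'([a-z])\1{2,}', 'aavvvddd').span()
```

(2, 5)

A backreference is literal: `\1` must see the identical characters the first group matched.
Unlike `match`, `search` isn't anchored — it looks for the pattern anywhere in the string.
The match spans [2:5] → 'vvv'.
Captured: group 1 = 'v'.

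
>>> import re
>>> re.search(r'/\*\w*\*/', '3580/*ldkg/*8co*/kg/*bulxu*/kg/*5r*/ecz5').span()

(10, 17)

The match spans [10:17] → '/*8co*/'.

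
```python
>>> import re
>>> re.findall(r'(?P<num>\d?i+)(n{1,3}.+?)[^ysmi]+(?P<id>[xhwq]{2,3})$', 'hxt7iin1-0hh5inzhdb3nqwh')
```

Pattern: optionally a digit, then one or more of the literal 'i' (captured as 'num'); then 1 to 3 of the literal 'n', then one or more of any character (lazy) (captured); then one or more of any character except [ysmi]; then 2 to 3 of one of [xhwq] (captured as 'id'); then anchored at the end.
With the lazy modifier that quantifier settles for the fewest repetitions that let the rest of the pattern succeed (the atoms after it are unaffected and can still be greedy).
Matches: at [3:24] match '7iin1-0hh5inzhdb3nqwh', groups = ('7ii', 'n1-0hh5i', 'wh').
3 groups means the one result is a tuple of 3 captured strings — 1 here.

[('7ii', 'n1-0hh5i', 'wh')]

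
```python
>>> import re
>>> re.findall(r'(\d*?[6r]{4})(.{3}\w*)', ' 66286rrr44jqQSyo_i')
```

[('66286rrr', '44jqQSyo_i')]

The pattern matches zero or more of a digit (lazy), then exactly 4 of one of [6r] (captured); then exactly 3 of any character, then zero or more of a word character (captured).
Matches: at [1:19] match '66286rrr44jqQSyo_i', groups = ('66286rrr', '44jqQSyo_i').
Multiple groups make `findall` return tuples — one 2-tuple for the one match.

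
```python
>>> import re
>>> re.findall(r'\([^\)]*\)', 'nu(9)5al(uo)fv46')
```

['(9)', '(uo)']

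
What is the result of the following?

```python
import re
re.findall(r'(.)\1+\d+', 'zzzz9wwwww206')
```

After group 1 captures some text, `\1` only succeeds where that same text appears again.
Scanning left to right: at [0:5] match 'zzzz9', group 1 = 'z'; at [5:13] match 'wwwww206', group 1 = 'w'.
One capturing group, so `findall` returns just the captured substring from each match — 2 in all.

['z', 'w']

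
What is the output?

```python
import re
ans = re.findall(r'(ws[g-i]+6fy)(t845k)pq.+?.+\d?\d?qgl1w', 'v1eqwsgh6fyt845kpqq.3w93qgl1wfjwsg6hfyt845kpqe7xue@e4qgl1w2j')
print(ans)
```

[('wsgh6fy', 't845k')]

The pattern matches the literal 'ws', then one or more of a character in [g-i], then the literal '6fy' (captured); then the literal 't8', then the literal '45', then the literal 'k' (captured); then the literal 'pq', then one or more of any character (lazy), then one or more of any character; then optionally a digit, then optionally a digit; then the literal 'qgl', then the literal '1w'.
Multiple groups make `findall` return tuples — one 2-tuple for the one match.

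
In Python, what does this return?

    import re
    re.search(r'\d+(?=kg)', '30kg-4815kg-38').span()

(0, 2)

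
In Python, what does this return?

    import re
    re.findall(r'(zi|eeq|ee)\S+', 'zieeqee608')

['zi']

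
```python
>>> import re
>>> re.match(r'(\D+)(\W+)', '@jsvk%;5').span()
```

(0, 7)

The pattern matches one or more of a non-digit (captured); then one or more of a non-word character (captured).
`re.match` won't scan ahead — the pattern has to work from the very first character.
The match spans [0:7] → '@jsvk%;'.
Captured: group 1 = '@jsvk%', group 2 = ';'.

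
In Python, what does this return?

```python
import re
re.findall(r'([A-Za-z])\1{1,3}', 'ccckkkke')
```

After group 1 captures some text, `\1` only succeeds where that same text appears again.
Walking the string: at [0:3] match 'ccc', group 1 = 'c'; at [3:7] match 'kkkk', group 1 = 'k'.
With a single group, `findall` returns only what that group captured — 2 items.

['c', 'k']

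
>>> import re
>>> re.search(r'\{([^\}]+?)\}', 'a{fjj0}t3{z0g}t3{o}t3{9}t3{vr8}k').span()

`search` walks the string left to right and returns the first match it finds.
The match spans [1:7] → '{fjj0}'.
Captured: group 1 = 'fjj0'.

(1, 7)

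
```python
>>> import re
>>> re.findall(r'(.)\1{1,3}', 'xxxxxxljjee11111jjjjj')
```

['x', 'x', 'j', 'e', '1', 'j']

`\1` has to match the exact text group 1 already captured.
With a single group, `findall` returns only what that group captured — 6 items.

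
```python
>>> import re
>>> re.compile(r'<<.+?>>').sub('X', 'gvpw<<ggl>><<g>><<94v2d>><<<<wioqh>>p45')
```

The `?` after the quantifier makes it lazy — it takes as little as possible before letting the rest of the pattern try.
`sub` substitutes 'X' at each match site.

'gvpwXXXXp45'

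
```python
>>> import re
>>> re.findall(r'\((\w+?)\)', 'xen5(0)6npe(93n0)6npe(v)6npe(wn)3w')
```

['0', '93n0', 'v', 'wn']

Matches: at [4:7] match '(0)', group 1 = '0'; at [11:17] match '(93n0)', group 1 = '93n0'; at [21:24] match '(v)', group 1 = 'v'; at [28:32] match '(wn)', group 1 = 'wn'.
`findall` collects group 1 from each match (4 total).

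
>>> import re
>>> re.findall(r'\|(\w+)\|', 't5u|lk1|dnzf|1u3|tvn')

['lk1', '1u3']

Matches: at [3:8] match '|lk1|', group 1 = 'lk1'; at [12:17] match '|1u3|', group 1 = '1u3'.
With a single group, `findall` returns only what that group captured — 2 items.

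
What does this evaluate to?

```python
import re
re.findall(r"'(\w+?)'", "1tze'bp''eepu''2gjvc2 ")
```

['bp', 'eepu']

One capturing group, so `findall` returns just the captured substring from each match — 2 in all.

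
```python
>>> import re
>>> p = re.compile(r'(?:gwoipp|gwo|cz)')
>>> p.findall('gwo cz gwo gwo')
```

['gwo', 'cz', 'gwo', 'gwo']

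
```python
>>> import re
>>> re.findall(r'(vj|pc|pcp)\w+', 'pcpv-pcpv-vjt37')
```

The regex engine tests alternatives in the order written; an earlier branch that matches wins even if a later one would match more.
With a single group, `findall` returns only what that group captured — 3 items.

['pc', 'pc', 'vj']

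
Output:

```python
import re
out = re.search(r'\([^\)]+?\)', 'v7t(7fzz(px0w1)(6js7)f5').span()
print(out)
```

(3, 15)

`search` walks the string left to right and returns the first match it finds.
The match spans [3:15] → '(7fzz(px0w1)'.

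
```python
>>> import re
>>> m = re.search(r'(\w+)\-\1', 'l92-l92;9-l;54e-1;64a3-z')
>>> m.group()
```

The backreference `\1` re-matches whatever the first group consumed, character for character.
`re.search` tries every starting position until one works.
The match spans [0:7] → 'l92-l92'.
Captured: group 1 = 'l92'.

'l92-l92'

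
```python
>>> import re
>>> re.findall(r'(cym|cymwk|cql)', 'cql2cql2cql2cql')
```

['cql', 'cql', 'cql', 'cql']

`findall` collects group 1 from each match (4 total).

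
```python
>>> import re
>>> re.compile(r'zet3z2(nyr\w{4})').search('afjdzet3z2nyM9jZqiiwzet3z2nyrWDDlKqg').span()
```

(20, 33)

Pattern: the literal 'zet', then the literal '3z2'; then the literal 'nyr', then exactly 4 of a word character (captured).
The match spans [20:33] → 'zet3z2nyrWDDl'.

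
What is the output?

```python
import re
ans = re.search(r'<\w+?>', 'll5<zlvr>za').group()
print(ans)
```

The match spans [3:9] → '<zlvr>'.

<zlvr>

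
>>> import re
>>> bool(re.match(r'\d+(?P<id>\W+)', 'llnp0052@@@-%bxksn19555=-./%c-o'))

False

The pattern matches one or more of a digit; then one or more of a non-word character (captured as 'id').
With `match`, the pattern is implicitly anchored at the beginning.
Here position 0 doesn't satisfy it, so the call returns None, and `bool(None)` is False.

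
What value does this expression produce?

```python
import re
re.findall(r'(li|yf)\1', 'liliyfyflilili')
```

['li', 'yf', 'li']

After group 1 captures some text, `\1` only succeeds where that same text appears again.
With a single group, `findall` returns only what that group captured — 3 items.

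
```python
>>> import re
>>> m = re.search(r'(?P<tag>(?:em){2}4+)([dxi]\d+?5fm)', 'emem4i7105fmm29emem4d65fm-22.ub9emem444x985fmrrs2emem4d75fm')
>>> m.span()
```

(0, 12)

The match spans [0:12] → 'emem4i7105fm'.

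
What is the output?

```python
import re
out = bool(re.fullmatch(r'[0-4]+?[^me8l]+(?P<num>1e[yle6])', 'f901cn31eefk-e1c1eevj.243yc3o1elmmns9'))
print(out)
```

False

The pattern matches one or more of a character in [0-4] (lazy), then one or more of any character except [me8l]; then the literal '1e', then one of [yle6] (captured as 'num').
`fullmatch` succeeds only if the pattern covers the string from start to end.
Here the string isn't matched end-to-end, so the call returns None, and `bool(None)` is False.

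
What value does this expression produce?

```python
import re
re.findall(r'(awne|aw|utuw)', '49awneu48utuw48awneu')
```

['awne', 'utuw', 'awne']

Alternation isn't longest-match — the leftmost alternative that fits at this position is chosen.
Walking the string: at [2:6] match 'awne', group 1 = 'awne'; at [9:13] match 'utuw', group 1 = 'utuw'; at [15:19] match 'awne', group 1 = 'awne'.
`findall` collects group 1 from each match (3 total).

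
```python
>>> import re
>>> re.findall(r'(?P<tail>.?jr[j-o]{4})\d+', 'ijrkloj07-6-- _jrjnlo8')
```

Because there's exactly one group, `findall` drops the full match and keeps group 1 from each hit.

['ijrkloj', '_jrjnlo']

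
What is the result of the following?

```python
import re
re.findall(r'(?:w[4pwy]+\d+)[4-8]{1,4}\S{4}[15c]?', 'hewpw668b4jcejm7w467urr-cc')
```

['wpw668b4jc', 'w467urr-c']

Pattern: the literal 'w', then one or more of one of [4pwy], then one or more of a digit (non-capturing group); then 1 to 4 of a character in [4-8], then exactly 4 of a non-whitespace character, then optionally one of [15c].
Matches: at [2:12] → 'wpw668b4jc'; at [16:25] → 'w467urr-c'.
Since nothing is captured, `findall` lists the 2 matched substrings directly.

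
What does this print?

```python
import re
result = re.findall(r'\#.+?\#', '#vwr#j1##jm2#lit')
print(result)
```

['#vwr#', '##jm2#']

With no groups in the pattern, `findall` gives back each whole match — 2 here.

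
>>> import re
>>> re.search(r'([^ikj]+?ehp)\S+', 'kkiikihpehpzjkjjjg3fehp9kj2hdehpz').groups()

This matches one or more of any character except [ikj] (lazy), then the literal 'ehp' (captured); then one or more of a non-whitespace character.
`re.search` scans for the first position where the pattern succeeds.
The match spans [6:33] → 'hpehpzjkjjjg3fehp9kj2hdehpz'.
Captured: group 1 = 'hpehp'.

('hpehp',)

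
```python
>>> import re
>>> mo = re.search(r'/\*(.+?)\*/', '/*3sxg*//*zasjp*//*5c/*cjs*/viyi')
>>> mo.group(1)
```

'3sxg'

`search` walks the string left to right and returns the first match it finds.
The match spans [0:8] → '/*3sxg*/'.
Captured: group 1 = '3sxg'.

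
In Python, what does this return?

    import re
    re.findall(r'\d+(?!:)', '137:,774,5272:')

A negative assertion filters positions out without eating any characters.
With no groups in the pattern, `findall` gives back each whole match — 3 here.

['13', '774', '527']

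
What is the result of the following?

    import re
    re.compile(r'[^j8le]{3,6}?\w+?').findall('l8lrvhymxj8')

['rvhy']

Pattern: 3 to 6 of any character except [j8le] (lazy); then one or more of a word character (lazy).
Walking the string: at [3:7] → 'rvhy'.
Since nothing is captured, `findall` lists the 1 matched substring directly.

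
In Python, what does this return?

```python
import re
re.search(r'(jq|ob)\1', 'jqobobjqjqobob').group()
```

'obob'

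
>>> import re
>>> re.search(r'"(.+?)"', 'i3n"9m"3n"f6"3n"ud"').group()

`re.search` tries every starting position until one works.
The match spans [3:7] → '"9m"'.
Captured: group 1 = '9m'.

'"9m"'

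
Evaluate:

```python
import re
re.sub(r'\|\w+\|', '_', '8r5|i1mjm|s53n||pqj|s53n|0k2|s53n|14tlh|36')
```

Each match is replaced by '_'.

'8r5_s53n|_s53n_s53n_36'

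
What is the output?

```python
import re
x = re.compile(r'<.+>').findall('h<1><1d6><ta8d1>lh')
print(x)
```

Scanning left to right: at [1:16] → '<1><1d6><ta8d1>'.
`findall` yields the raw match text (1 of them) because the pattern has no groups.

['<1><1d6><ta8d1>']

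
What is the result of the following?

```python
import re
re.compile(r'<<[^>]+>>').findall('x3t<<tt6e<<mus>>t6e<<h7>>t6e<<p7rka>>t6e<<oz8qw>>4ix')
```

['<<tt6e<<mus>>', '<<h7>>', '<<p7rka>>', '<<oz8qw>>']

Matches: at [3:16] → '<<tt6e<<mus>>'; at [19:25] → '<<h7>>'; at [28:37] → '<<p7rka>>'; at [40:49] → '<<oz8qw>>'.
Since nothing is captured, `findall` lists the 4 matched substrings directly.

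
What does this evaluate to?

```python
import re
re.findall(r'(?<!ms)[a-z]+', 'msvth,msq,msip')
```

The negative lookaround is zero-width — it rules out positions where the adjacent text would match, without consuming anything.
Since nothing is captured, `findall` lists the 3 matched substrings directly.

['msvth', 'msq', 'msip']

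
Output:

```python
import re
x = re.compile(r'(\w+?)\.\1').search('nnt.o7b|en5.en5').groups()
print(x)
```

('en5',)

The match spans [8:15] → 'en5.en5'.
Captured: group 1 = 'en5'.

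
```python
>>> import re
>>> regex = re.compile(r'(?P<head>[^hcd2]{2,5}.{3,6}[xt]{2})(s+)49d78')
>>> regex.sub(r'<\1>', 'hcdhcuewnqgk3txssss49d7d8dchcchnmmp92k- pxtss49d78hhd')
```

'hcdhcuewnqgk3txssss49d7d8dchcch<nmmp92k- pxt>hhd'

Pattern: 2 to 5 of any character except [hcd2], then 3 to 6 of any character, then exactly 2 of one of [xt] (captured as 'head'); then one or more of a literal 's' (captured); then the literal '49', then the literal 'd78'.
Matches: at [31:50] → 'nmmp92k- pxtss49d78'.
`\1` in the replacement pulls in group 1's text for each match.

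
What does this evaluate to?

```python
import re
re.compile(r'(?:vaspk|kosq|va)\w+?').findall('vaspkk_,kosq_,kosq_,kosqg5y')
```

The regex engine tests alternatives in the order written; an earlier branch that matches wins even if a later one would match more.
Walking the string: at [0:6] → 'vaspkk'; at [8:13] → 'kosq_'; at [14:19] → 'kosq_'; at [20:25] → 'kosqg'.
No capturing groups, so `findall` returns the 4 full match strings.

['vaspkk', 'kosq_', 'kosq_', 'kosqg']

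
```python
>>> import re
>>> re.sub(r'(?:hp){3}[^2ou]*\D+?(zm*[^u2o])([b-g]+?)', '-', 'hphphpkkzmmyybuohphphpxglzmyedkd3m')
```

'-dkd3m'

The `?` after the quantifier makes it lazy — it takes as little as possible before letting the rest of the pattern try.
Every occurrence is swapped for '-'.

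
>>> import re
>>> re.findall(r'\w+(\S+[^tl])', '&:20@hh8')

['@hh8']

`findall` collects group 1 from the one match (1 total).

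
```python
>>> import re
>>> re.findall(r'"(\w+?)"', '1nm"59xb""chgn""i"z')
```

['59xb', 'chgn', 'i']

Scanning left to right: at [3:9] match '"59xb"', group 1 = '59xb'; at [9:15] match '"chgn"', group 1 = 'chgn'; at [15:18] match '"i"', group 1 = 'i'.
`findall` collects group 1 from each match (3 total).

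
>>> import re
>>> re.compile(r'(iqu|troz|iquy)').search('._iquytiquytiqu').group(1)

'iqu'

Alternation tries branches left to right and keeps the first one that lets the overall match succeed at that position.
`search` walks the string left to right and returns the first match it finds.
The match spans [2:5] → 'iqu'.
Captured: group 1 = 'iqu'.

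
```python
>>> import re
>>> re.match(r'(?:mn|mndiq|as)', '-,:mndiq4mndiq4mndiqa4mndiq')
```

None

With `match`, the pattern is implicitly anchored at the beginning.
Here the pattern fails at index 0, so the call returns None.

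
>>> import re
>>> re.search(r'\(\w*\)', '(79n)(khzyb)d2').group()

'(79n)'

The match spans [0:5] → '(79n)'.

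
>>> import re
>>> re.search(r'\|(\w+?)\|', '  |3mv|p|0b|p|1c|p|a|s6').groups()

('3mv',)

Unlike `match`, `search` isn't anchored — it looks for the pattern anywhere in the string.
The match spans [2:7] → '|3mv|'.
Captured: group 1 = '3mv'.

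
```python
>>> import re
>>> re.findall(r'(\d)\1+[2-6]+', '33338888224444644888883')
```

['3', '8', '8']

The backreference `\1` re-matches whatever the first group consumed, character for character.
`findall` collects group 1 from each match (3 total).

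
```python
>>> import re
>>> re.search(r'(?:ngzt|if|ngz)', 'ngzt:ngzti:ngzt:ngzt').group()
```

'ngzt'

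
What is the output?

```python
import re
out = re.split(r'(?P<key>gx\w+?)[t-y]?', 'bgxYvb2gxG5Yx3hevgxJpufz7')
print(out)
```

['b', 'gxY', 'b2', 'gxG', '5Yx3hev', 'gxJ', 'pufz7']

Lazy quantifiers expand one character at a time until the remainder of the pattern can match.
The group in the pattern means `split` returns the separators' captures alongside the pieces.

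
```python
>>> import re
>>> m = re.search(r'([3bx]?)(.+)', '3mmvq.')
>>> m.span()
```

(0, 6)

The match spans [0:6] → '3mmvq.'.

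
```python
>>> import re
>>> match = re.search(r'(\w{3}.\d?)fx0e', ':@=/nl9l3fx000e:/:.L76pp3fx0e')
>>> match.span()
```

The match spans [20:29] → '76pp3fx0e'.

(20, 29)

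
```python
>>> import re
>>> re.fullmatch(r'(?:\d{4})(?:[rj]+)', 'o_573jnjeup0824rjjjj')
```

For `fullmatch`, every character of the input must be accounted for by the pattern.
Here there's no way to consume every character, so the call returns None.

None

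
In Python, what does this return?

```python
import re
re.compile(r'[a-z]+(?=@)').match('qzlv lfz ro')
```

With `match`, the pattern is implicitly anchored at the beginning.
Here the pattern fails at index 0, so the call returns None.

None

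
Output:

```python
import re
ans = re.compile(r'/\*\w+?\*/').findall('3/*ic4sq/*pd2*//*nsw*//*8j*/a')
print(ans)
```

Matches: at [8:15] → '/*pd2*/'; at [15:22] → '/*nsw*/'; at [22:28] → '/*8j*/'.
`findall` yields the raw match text (3 of them) because the pattern has no groups.

['/*pd2*/', '/*nsw*/', '/*8j*/']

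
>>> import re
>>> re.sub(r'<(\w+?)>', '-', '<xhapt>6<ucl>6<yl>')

Every occurrence is swapped for '-'.

'-6-6-'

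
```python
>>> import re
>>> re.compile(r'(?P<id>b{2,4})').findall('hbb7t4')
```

['bb']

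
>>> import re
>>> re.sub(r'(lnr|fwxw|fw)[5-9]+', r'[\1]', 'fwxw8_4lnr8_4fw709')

'[fwxw]_4[lnr]_4[fw]09'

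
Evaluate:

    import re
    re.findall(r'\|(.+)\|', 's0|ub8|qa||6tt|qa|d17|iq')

Matches: at [2:22] match '|ub8|qa||6tt|qa|d17|', group 1 = 'ub8|qa||6tt|qa|d17'.
Because there's exactly one group, `findall` drops the full match and keeps group 1 from the one hit.

['ub8|qa||6tt|qa|d17']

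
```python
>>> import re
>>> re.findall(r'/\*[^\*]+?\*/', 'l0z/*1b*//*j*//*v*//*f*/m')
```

Walking the string: at [3:9] → '/*1b*/'; at [9:14] → '/*j*/'; at [14:19] → '/*v*/'; at [19:24] → '/*f*/'.
`findall` yields the raw match text (4 of them) because the pattern has no groups.

['/*1b*/', '/*j*/', '/*v*/', '/*f*/']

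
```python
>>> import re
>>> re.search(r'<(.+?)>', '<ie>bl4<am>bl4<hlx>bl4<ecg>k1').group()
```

`re.search` scans for the first position where the pattern succeeds.
The match spans [0:4] → '<ie>'.
Captured: group 1 = 'ie'.

'<ie>'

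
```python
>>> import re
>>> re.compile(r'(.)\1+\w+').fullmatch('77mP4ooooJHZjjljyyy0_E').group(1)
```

'7'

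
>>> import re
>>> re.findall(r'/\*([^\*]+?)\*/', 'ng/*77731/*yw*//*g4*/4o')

['yw', 'g4']

Scanning left to right: at [9:15] match '/*yw*/', group 1 = 'yw'; at [15:21] match '/*g4*/', group 1 = 'g4'.
`findall` collects group 1 from each match (2 total).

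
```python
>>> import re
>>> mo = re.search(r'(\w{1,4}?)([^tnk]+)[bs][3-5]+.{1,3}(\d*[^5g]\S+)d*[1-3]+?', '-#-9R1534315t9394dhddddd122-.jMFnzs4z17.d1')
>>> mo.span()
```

(29, 42)

Pattern: 1 to 4 of a word character (lazy) (captured); then one or more of any character except [tnk] (captured); then one of [bs], then one or more of a character in [3-5], then 1 to 3 of any character; then zero or more of a digit, then any character except [5g], then one or more of a non-whitespace character (captured); then zero or more of a literal 'd', then one or more of a character in [1-3] (lazy).
`re.search` tries every starting position until one works.
The match spans [29:42] → 'jMFnzs4z17.d1'.
Captured: group 1 = 'jMFn', group 2 = 'z', group 3 = '.d'.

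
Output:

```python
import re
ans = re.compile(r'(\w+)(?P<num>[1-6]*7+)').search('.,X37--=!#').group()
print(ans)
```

X37

Pattern: one or more of a word character (captured); then zero or more of a character in [1-6], then one or more of a literal '7' (captured as 'num').
Unlike `match`, `search` isn't anchored — it looks for the pattern anywhere in the string.
The match spans [2:5] → 'X37'.
Captured: group 1 = 'X3', group 2 = '7'.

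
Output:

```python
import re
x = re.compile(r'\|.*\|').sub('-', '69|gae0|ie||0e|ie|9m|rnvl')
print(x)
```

Matches: at [2:21] → '|gae0|ie||0e|ie|9m|'.
Every occurrence is swapped for '-'.

69-rnvl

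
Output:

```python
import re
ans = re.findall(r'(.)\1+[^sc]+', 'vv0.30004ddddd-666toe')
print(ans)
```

After group 1 captures some text, `\1` only succeeds where that same text appears again.
With a single group, `findall` returns only what that group captured — 1 item.

['v']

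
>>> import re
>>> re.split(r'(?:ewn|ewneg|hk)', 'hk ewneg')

Alternation isn't longest-match — the leftmost alternative that fits at this position is chosen.
Matches to split on: at [0:2] → 'hk'; at [3:6] → 'ewn'.
`split` removes every match and returns the 3 fragments in between.

['', ' ', 'eg']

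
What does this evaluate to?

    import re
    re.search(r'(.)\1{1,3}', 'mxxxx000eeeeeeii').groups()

('x',)

`\1` is not a pattern — it's the concrete string captured by group 1, re-applied verbatim.
`re.search` tries every starting position until one works.
The match spans [1:5] → 'xxxx'.
Captured: group 1 = 'x'.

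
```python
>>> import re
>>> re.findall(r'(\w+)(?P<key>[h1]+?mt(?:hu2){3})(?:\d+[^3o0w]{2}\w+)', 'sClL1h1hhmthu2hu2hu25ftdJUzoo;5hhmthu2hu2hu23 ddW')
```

[('sClL1h1h', 'hmthu2hu2hu2'), ('5h', 'hmthu2hu2hu2')]

`findall` packs the 2 group values into a tuple for every match.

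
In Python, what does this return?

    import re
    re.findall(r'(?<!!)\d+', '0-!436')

['0', '36']

Because the assertion is negative and zero-width, positions next to the forbidden text are skipped.
Walking the string: at [0:1] → '0'; at [4:6] → '36'.
With no groups in the pattern, `findall` gives back each whole match — 2 here.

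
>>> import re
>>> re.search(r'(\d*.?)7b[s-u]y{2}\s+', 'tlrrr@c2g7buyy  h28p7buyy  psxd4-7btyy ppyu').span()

Pattern: zero or more of a digit, then optionally any character (captured); then the literal '7b', then a character in [s-u], then exactly 2 of the literal 'y'; then one or more of whitespace.
`search` walks the string left to right and returns the first match it finds.
The match spans [7:16] → '2g7buyy  '.
Captured: group 1 = '2g'.

(7, 16)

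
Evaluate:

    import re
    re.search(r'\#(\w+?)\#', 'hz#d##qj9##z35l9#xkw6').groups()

('d',)

The match spans [2:5] → '#d#'.
Captured: group 1 = 'd'.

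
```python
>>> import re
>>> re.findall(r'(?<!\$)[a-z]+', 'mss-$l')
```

Because the assertion is negative and zero-width, positions next to the forbidden text are skipped.
Scanning left to right: at [0:3] → 'mss'.
No capturing groups, so `findall` returns the 1 full match string.

['mss']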